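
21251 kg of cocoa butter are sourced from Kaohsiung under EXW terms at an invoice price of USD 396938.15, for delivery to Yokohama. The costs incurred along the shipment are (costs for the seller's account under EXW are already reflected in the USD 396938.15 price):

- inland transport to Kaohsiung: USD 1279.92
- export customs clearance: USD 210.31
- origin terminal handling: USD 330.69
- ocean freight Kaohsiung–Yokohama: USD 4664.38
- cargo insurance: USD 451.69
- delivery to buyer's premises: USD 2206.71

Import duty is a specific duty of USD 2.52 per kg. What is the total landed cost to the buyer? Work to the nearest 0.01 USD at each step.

Total landed cost: USD 459634.37

EXW: the seller makes goods available at their premises; the buyer bears all onward costs.
CIF value = EXW price + inland to port + export clearance + origin terminal + freight + insurance = 396938.15 + 1279.92 + 210.31 + 330.69 + 4664.38 + 451.69 = 403875.14
Import duty = 21251 × 2.52 = 53552.52
Buyer bears: inland to port 1279.92 + export clearance 210.31 + origin terminal 330.69 + freight 4664.38 + insurance 451.69 + delivery 2206.71 + duty 53552.52 = 62696.22
Landed cost = invoice 396938.15 + 62696.22 = 459634.37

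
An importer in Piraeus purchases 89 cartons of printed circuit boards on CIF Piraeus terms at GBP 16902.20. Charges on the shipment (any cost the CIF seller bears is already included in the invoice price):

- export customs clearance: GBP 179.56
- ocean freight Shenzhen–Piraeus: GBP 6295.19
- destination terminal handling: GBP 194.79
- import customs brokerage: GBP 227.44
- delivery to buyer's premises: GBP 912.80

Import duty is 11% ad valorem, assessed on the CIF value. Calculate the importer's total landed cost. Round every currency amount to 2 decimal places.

Total landed cost: GBP 20096.47

CIF: the seller pays costs through ocean freight and marine insurance to the destination port.
Already in the invoice (seller's account under CIF): export clearance, freight — exclude.
The CIF price already equals the CIF value: 16902.20
Import duty = 16902.20 × 11% = 1859.24
Buyer bears: destination terminal 194.79 + brokerage 227.44 + delivery 912.80 + duty 1859.24 = 3194.27
Landed cost = invoice 16902.20 + 3194.27 = 20096.47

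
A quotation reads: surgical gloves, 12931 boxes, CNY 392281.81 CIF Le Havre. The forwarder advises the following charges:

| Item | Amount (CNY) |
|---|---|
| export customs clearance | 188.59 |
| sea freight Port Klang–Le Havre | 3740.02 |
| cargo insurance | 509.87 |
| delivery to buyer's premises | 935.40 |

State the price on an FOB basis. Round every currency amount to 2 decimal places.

FOB price: CNY 388031.92

Not relevant to the conversion: export clearance — on the seller under both CIF and FOB; already in the CIF price and stays in the FOB price. delivery — on the buyer under both terms; not part of either seller's price.
From CIF to FOB, the seller no longer bears: freight, insurance.
FOB price = 392281.81 − 3740.02 − 509.87 = 388031.92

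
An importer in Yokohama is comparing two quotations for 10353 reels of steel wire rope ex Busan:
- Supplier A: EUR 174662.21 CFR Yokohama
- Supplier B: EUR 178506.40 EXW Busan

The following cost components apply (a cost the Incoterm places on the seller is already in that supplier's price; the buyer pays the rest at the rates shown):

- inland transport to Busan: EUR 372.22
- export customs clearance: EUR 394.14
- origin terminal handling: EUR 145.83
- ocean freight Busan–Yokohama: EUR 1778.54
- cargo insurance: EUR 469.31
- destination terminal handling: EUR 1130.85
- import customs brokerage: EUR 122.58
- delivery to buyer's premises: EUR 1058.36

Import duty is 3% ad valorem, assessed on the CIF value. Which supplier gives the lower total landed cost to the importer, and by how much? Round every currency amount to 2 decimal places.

Supplier A (CFR):
CIF value = CFR price + insurance = 174662.21 + 469.31 = 175131.52
Import duty = 175131.52 × 3% = 5253.95
Buyer bears (A): 469.31 + 1130.85 + 122.58 + 1058.36 = 2781.10
Landed cost (A) = invoice 174662.21 + 2781.10 + duty 5253.95 = 182697.26
Supplier B (EXW):
CIF value = EXW price + inland to port + export clearance + origin terminal + freight + insurance = 178506.40 + 372.22 + 394.14 + 145.83 + 1778.54 + 469.31 = 181666.44
Import duty = 181666.44 × 3% = 5449.99
Buyer bears (B): 372.22 + 394.14 + 145.83 + 1778.54 + 469.31 + 1130.85 + 122.58 + 1058.36 = 5471.83
Landed cost (B) = invoice 178506.40 + 5471.83 + duty 5449.99 = 189428.22
Difference = |182697.26 − 189428.22| = 6730.96

Supplier A is cheaper by EUR 6730.96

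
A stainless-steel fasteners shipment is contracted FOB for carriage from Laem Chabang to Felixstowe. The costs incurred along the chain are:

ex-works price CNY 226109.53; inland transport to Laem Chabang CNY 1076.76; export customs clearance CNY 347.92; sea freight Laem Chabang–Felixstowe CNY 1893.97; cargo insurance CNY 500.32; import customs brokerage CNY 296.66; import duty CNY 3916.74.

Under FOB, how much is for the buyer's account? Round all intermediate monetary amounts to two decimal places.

FOB: the seller bears costs until goods are on board at the origin port; the buyer bears freight, insurance and all costs thereafter.
Seller's account: goods 226109.53 + inland to port 1076.76 + export clearance 347.92 = 227534.21
Buyer's account: freight 1893.97 + insurance 500.32 + brokerage 296.66 + duty 3916.74 = 6607.69

Buyer's account: CNY 6607.69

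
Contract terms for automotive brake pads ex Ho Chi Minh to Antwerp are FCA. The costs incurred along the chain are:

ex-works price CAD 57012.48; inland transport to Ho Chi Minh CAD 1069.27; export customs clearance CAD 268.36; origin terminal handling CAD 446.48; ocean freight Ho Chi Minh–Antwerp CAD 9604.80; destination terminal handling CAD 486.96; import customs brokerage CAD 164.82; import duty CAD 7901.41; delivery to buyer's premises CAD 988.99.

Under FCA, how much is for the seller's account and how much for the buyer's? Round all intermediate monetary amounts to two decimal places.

Seller: CAD 58350.11; buyer: CAD 19593.46

FCA: the seller delivers export-cleared goods to the carrier; the buyer bears costs from that point.
Seller's account: goods 57012.48 + inland to port 1069.27 + export clearance 268.36 = 58350.11
Buyer's account: origin terminal 446.48 + freight 9604.80 + destination terminal 486.96 + brokerage 164.82 + duty 7901.41 + delivery 988.99 = 19593.46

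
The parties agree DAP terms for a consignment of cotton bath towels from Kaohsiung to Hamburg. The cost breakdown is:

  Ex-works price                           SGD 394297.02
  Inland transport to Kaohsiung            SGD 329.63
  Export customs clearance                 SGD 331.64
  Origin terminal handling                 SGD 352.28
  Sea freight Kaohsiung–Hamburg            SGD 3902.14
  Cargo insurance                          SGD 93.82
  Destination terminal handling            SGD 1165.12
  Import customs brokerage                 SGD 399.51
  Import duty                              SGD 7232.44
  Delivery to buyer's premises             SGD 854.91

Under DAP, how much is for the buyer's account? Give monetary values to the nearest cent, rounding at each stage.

DAP: the seller bears all costs to the named destination except import duty and clearance.
Seller's account: goods 394297.02 + inland to port 329.63 + export clearance 331.64 + origin terminal 352.28 + freight 3902.14 + insurance 93.82 + destination terminal 1165.12 + delivery 854.91 = 401326.56
Buyer's account: brokerage 399.51 + duty 7232.44 = 7631.95

Buyer's account: SGD 7631.95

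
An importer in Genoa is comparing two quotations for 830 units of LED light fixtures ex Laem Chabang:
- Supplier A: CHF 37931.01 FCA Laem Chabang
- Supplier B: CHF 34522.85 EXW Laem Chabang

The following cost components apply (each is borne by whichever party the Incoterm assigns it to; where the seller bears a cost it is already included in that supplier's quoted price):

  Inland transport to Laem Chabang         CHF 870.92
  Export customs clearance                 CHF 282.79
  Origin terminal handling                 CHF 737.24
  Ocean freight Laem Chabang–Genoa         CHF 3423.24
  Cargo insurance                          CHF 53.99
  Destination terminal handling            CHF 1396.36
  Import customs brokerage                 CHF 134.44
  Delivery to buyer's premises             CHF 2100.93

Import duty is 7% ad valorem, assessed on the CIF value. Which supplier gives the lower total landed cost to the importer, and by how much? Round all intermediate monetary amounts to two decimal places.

Supplier A (FCA):
CIF value = FCA price + origin terminal + freight + insurance = 37931.01 + 737.24 + 3423.24 + 53.99 = 42145.48
Import duty = 42145.48 × 7% = 2950.18
Buyer bears (A): 737.24 + 3423.24 + 53.99 + 1396.36 + 134.44 + 2100.93 = 7846.20
Landed cost (A) = invoice 37931.01 + 7846.20 + duty 2950.18 = 48727.39
Supplier B (EXW):
CIF value = EXW price + inland to port + export clearance + origin terminal + freight + insurance = 34522.85 + 870.92 + 282.79 + 737.24 + 3423.24 + 53.99 = 39891.03
Import duty = 39891.03 × 7% = 2792.37
Buyer bears (B): 870.92 + 282.79 + 737.24 + 3423.24 + 53.99 + 1396.36 + 134.44 + 2100.93 = 8999.91
Landed cost (B) = invoice 34522.85 + 8999.91 + duty 2792.37 = 46315.13
Difference = |48727.39 − 46315.13| = 2412.26

Supplier B is cheaper by CHF 2412.26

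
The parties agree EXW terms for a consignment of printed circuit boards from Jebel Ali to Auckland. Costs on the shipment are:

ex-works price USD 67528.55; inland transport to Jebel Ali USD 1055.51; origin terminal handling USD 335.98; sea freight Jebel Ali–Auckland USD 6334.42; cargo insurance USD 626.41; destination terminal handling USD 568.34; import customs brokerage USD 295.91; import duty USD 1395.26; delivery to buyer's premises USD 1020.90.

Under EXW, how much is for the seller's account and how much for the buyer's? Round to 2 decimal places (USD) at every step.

EXW: the seller makes goods available at their premises; the buyer bears all onward costs.
Seller's account: goods 67528.55 = 67528.55
Buyer's account: inland to port 1055.51 + origin terminal 335.98 + freight 6334.42 + insurance 626.41 + destination terminal 568.34 + brokerage 295.91 + duty 1395.26 + delivery 1020.90 = 11632.73

Seller: USD 67528.55; buyer: USD 11632.73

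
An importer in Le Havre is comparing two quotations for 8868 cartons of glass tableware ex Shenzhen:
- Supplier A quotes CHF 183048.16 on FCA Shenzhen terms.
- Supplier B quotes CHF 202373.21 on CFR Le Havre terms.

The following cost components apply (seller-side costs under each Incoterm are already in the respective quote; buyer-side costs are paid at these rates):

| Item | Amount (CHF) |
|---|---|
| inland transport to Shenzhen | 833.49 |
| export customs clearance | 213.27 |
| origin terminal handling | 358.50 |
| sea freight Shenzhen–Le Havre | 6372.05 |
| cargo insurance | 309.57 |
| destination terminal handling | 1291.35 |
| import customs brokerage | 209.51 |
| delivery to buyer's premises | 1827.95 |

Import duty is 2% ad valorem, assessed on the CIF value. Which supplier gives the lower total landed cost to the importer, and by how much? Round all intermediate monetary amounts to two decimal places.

Supplier A (FCA):
CIF value = FCA price + origin terminal + freight + insurance = 183048.16 + 358.50 + 6372.05 + 309.57 = 190088.28
Import duty = 190088.28 × 2% = 3801.77
Buyer bears (A): 358.50 + 6372.05 + 309.57 + 1291.35 + 209.51 + 1827.95 = 10368.93
Landed cost (A) = invoice 183048.16 + 10368.93 + duty 3801.77 = 197218.86
Supplier B (CFR):
CIF value = CFR price + insurance = 202373.21 + 309.57 = 202682.78
Import duty = 202682.78 × 2% = 4053.66
Buyer bears (B): 309.57 + 1291.35 + 209.51 + 1827.95 = 3638.38
Landed cost (B) = invoice 202373.21 + 3638.38 + duty 4053.66 = 210065.25
Difference = |197218.86 − 210065.25| = 12846.39

Supplier A is cheaper by CHF 12846.39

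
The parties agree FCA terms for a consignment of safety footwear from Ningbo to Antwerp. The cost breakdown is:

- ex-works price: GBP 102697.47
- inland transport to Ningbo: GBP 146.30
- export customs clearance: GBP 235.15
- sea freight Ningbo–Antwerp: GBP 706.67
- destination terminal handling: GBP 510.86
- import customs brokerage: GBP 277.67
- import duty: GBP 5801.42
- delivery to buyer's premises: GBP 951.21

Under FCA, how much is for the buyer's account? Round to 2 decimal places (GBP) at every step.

FCA: the seller delivers export-cleared goods to the carrier; the buyer bears costs from that point.
Seller's account: goods 102697.47 + inland to port 146.30 + export clearance 235.15 = 103078.92
Buyer's account: freight 706.67 + destination terminal 510.86 + brokerage 277.67 + duty 5801.42 + delivery 951.21 = 8247.83

Buyer's account: GBP 8247.83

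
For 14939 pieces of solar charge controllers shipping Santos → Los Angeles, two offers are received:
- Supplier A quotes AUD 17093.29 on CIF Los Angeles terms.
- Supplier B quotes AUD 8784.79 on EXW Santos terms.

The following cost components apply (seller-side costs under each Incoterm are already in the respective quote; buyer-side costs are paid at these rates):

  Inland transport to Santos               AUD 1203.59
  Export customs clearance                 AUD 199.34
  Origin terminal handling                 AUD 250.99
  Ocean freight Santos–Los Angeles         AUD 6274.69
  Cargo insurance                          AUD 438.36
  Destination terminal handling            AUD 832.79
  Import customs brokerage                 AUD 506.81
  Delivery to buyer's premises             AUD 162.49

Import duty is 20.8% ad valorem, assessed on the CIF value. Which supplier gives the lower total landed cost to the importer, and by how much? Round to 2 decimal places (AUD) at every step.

Supplier A (CIF):
The CIF price already equals the CIF value: 17093.29
Import duty = 17093.29 × 20.8% = 3555.40
Buyer bears (A): 832.79 + 506.81 + 162.49 = 1502.09
Landed cost (A) = invoice 17093.29 + 1502.09 + duty 3555.40 = 22150.78
Supplier B (EXW):
CIF value = EXW price + inland to port + export clearance + origin terminal + freight + insurance = 8784.79 + 1203.59 + 199.34 + 250.99 + 6274.69 + 438.36 = 17151.76
Import duty = 17151.76 × 20.8% = 3567.57
Buyer bears (B): 1203.59 + 199.34 + 250.99 + 6274.69 + 438.36 + 832.79 + 506.81 + 162.49 = 9869.06
Landed cost (B) = invoice 8784.79 + 9869.06 + duty 3567.57 = 22221.42
Difference = |22150.78 − 22221.42| = 70.64

Supplier A is cheaper by AUD 70.64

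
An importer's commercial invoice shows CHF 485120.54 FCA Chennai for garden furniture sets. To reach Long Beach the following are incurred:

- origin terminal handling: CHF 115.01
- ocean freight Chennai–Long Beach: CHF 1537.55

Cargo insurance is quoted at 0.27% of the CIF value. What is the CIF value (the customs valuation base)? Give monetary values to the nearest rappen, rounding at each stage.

Let C be the CIF value. C = FCA price + pre-shipment costs + freight + 0.27% × C
C − 0.27% × C = 485120.54 + 115.01 + 1537.55
0.9973 × C = 486773.10
C = 486773.10 / 0.9973 = 488090.95
Insurance premium = 0.27% × 488090.95 = 1317.85

CIF value: CHF 488090.95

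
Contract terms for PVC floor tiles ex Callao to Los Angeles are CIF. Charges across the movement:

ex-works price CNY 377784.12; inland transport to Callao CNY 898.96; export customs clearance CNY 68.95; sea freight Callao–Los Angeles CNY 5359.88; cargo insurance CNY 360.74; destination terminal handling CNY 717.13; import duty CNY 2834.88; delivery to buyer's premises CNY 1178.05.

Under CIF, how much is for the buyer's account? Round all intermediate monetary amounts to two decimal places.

CIF: the seller pays costs through ocean freight and marine insurance to the destination port.
Seller's account: goods 377784.12 + inland to port 898.96 + export clearance 68.95 + freight 5359.88 + insurance 360.74 = 384472.65
Buyer's account: destination terminal 717.13 + duty 2834.88 + delivery 1178.05 = 4730.06

Buyer's account: CNY 4730.06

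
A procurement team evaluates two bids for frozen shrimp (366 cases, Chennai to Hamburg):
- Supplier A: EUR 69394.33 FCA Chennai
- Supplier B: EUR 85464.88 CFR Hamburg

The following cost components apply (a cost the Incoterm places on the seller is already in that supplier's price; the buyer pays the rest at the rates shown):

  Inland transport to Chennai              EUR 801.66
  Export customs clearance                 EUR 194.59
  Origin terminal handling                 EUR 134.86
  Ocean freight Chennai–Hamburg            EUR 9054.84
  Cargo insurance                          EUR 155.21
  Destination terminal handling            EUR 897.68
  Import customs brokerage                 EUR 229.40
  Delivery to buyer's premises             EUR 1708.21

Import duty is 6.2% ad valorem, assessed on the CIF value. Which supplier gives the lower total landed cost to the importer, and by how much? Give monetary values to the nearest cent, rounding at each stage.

Supplier A (FCA):
CIF value = FCA price + origin terminal + freight + insurance = 69394.33 + 134.86 + 9054.84 + 155.21 = 78739.24
Import duty = 78739.24 × 6.2% = 4881.83
Buyer bears (A): 134.86 + 9054.84 + 155.21 + 897.68 + 229.40 + 1708.21 = 12180.20
Landed cost (A) = invoice 69394.33 + 12180.20 + duty 4881.83 = 86456.36
Supplier B (CFR):
CIF value = CFR price + insurance = 85464.88 + 155.21 = 85620.09
Import duty = 85620.09 × 6.2% = 5308.45
Buyer bears (B): 155.21 + 897.68 + 229.40 + 1708.21 = 2990.50
Landed cost (B) = invoice 85464.88 + 2990.50 + duty 5308.45 = 93763.83
Difference = |86456.36 − 93763.83| = 7307.47

Supplier A is cheaper by EUR 7307.47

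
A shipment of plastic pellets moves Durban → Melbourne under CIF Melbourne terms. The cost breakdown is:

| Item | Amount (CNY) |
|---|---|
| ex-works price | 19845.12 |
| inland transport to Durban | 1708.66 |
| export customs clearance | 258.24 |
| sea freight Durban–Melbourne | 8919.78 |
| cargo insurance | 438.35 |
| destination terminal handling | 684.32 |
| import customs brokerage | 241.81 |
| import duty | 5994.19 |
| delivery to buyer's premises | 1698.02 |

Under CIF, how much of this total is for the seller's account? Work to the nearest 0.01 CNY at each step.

Seller's account: CNY 31170.15

CIF: the seller pays costs through ocean freight and marine insurance to the destination port.
Seller's account: goods 19845.12 + inland to port 1708.66 + export clearance 258.24 + freight 8919.78 + insurance 438.35 = 31170.15
Buyer's account: destination terminal 684.32 + brokerage 241.81 + duty 5994.19 + delivery 1698.02 = 8618.34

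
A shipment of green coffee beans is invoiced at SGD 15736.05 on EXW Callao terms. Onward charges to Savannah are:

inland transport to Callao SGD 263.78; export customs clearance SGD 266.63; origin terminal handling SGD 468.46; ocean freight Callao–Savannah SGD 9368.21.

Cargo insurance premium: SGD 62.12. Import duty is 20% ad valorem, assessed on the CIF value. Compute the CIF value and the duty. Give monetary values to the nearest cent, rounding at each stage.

CIF = EXW price + pre-shipment costs + freight + insurance
CIF = 15736.05 + 263.78 + 266.63 + 468.46 + 9368.21 + 62.12 = 26165.25
Import duty = 26165.25 × 20% = 5233.05

CIF value: SGD 26165.25; import duty: SGD 5233.05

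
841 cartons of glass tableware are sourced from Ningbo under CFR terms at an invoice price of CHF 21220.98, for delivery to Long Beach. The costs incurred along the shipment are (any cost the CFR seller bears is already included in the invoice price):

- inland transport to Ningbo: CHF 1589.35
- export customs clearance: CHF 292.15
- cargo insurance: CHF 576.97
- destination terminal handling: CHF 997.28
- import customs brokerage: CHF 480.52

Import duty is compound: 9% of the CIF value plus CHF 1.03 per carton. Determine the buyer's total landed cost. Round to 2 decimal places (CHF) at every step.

Total landed cost: CHF 26103.80

CFR: the seller pays costs through ocean freight to the destination port, but not insurance.
Already in the invoice (seller's account under CFR): inland to port, export clearance — exclude.
CIF value = CFR price + insurance = 21220.98 + 576.97 = 21797.95
Ad valorem component: 21797.95 × 9% = 1961.82
Specific component: 841 × 1.03 = 866.23
Import duty = 1961.82 + 866.23 = 2828.05
Buyer bears: insurance 576.97 + destination terminal 997.28 + brokerage 480.52 + duty 2828.05 = 4882.82
Landed cost = invoice 21220.98 + 4882.82 = 26103.80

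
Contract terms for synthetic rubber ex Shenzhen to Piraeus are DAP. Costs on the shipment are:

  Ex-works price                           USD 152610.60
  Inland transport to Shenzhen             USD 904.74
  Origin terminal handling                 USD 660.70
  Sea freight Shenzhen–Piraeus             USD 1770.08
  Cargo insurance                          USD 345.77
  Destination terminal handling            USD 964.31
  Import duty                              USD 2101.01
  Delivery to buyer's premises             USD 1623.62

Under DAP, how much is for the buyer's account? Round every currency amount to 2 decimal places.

Buyer's account: USD 2101.01

DAP: the seller bears all costs to the named destination except import duty and clearance.
Seller's account: goods 152610.60 + inland to port 904.74 + origin terminal 660.70 + freight 1770.08 + insurance 345.77 + destination terminal 964.31 + delivery 1623.62 = 158879.82
Buyer's account: duty 2101.01 = 2101.01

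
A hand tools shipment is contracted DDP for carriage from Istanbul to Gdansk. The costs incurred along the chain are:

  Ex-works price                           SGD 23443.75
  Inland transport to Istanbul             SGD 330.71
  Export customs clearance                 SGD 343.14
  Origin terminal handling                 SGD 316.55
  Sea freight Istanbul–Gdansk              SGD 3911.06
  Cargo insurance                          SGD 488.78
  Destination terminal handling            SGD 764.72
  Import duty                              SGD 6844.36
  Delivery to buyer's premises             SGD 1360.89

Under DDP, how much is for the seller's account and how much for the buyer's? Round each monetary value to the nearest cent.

DDP: the seller bears all costs including import duty.
Seller's account: goods 23443.75 + inland to port 330.71 + export clearance 343.14 + origin terminal 316.55 + freight 3911.06 + insurance 488.78 + destination terminal 764.72 + duty 6844.36 + delivery 1360.89 = 37803.96
Buyer's account: 0.00

Seller: SGD 37803.96; buyer: SGD 0.00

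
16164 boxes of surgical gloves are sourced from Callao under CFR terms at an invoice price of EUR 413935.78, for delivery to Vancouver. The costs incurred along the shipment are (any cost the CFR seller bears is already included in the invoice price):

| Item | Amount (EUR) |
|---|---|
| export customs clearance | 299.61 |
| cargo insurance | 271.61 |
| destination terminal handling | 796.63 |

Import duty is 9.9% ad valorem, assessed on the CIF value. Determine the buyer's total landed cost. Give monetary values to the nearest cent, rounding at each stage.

CFR: the seller pays costs through ocean freight to the destination port, but not insurance.
Already in the invoice (seller's account under CFR): export clearance — exclude.
CIF value = CFR price + insurance = 413935.78 + 271.61 = 414207.39
Import duty = 414207.39 × 9.9% = 41006.53
Buyer bears: insurance 271.61 + destination terminal 796.63 + duty 41006.53 = 42074.77
Landed cost = invoice 413935.78 + 42074.77 = 456010.55

Total landed cost: EUR 456010.55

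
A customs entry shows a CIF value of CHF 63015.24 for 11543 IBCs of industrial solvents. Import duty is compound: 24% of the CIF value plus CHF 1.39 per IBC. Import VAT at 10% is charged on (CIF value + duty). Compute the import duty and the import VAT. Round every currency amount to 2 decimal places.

Import duty: CHF 31168.43; import VAT: CHF 9418.37

Ad valorem component: 63015.24 × 24% = 15123.66
Specific component: 11543 × 1.39 = 16044.77
Import duty = 15123.66 + 16044.77 = 31168.43
VAT base = CIF + duty = 63015.24 + 31168.43 = 94183.67
Import VAT = 94183.67 × 10% = 9418.37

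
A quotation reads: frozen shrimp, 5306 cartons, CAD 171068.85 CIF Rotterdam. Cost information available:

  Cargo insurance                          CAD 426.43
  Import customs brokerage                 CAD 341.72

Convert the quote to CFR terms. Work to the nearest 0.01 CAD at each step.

Not relevant to the conversion: brokerage — on the buyer under both terms; not part of either seller's price.
From CIF to CFR, the seller no longer bears: insurance.
CFR price = 171068.85 − 426.43 = 170642.42

CFR price: CAD 170642.42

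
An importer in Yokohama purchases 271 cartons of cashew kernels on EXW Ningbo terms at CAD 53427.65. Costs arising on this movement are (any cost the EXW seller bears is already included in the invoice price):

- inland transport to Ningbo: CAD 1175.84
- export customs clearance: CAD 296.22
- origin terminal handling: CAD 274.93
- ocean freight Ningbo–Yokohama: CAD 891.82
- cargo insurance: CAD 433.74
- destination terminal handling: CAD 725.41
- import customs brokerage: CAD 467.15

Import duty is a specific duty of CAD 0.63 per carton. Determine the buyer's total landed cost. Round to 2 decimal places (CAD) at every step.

Total landed cost: CAD 57863.49

EXW: the seller makes goods available at their premises; the buyer bears all onward costs.
CIF value = EXW price + inland to port + export clearance + origin terminal + freight + insurance = 53427.65 + 1175.84 + 296.22 + 274.93 + 891.82 + 433.74 = 56500.20
Import duty = 271 × 0.63 = 170.73
Buyer bears: inland to port 1175.84 + export clearance 296.22 + origin terminal 274.93 + freight 891.82 + insurance 433.74 + destination terminal 725.41 + brokerage 467.15 + duty 170.73 = 4435.84
Landed cost = invoice 53427.65 + 4435.84 = 57863.49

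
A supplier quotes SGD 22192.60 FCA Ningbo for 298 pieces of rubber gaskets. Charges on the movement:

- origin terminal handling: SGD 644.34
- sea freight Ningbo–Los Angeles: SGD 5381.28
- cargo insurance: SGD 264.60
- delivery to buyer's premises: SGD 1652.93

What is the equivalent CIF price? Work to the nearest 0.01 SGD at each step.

CIF price: SGD 28482.82

Not relevant to the conversion: delivery — on the buyer under both terms; not part of either seller's price.
From FCA to CIF, the seller additionally bears: origin terminal, freight, insurance.
CIF price = 22192.60 + 644.34 + 5381.28 + 264.60 = 28482.82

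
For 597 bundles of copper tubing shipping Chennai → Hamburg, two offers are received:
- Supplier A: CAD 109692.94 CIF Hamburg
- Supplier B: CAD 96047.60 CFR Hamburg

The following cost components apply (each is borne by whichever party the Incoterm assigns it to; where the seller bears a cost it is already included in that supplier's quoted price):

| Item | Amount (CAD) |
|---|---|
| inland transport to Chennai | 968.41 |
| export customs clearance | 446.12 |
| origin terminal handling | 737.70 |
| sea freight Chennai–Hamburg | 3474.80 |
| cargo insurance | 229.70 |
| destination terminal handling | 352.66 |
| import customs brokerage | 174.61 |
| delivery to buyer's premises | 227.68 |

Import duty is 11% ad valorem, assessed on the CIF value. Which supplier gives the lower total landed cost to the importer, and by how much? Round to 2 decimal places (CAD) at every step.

Supplier A (CIF):
The CIF price already equals the CIF value: 109692.94
Import duty = 109692.94 × 11% = 12066.22
Buyer bears (A): 352.66 + 174.61 + 227.68 = 754.95
Landed cost (A) = invoice 109692.94 + 754.95 + duty 12066.22 = 122514.11
Supplier B (CFR):
CIF value = CFR price + insurance = 96047.60 + 229.70 = 96277.30
Import duty = 96277.30 × 11% = 10590.50
Buyer bears (B): 229.70 + 352.66 + 174.61 + 227.68 = 984.65
Landed cost (B) = invoice 96047.60 + 984.65 + duty 10590.50 = 107622.75
Difference = |122514.11 − 107622.75| = 14891.36

Supplier B is cheaper by CAD 14891.36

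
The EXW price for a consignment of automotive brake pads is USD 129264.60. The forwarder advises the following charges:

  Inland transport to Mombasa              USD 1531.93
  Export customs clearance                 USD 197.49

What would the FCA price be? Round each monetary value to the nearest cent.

FCA price: USD 130994.02

From EXW to FCA, the seller additionally bears: inland to port, export clearance.
FCA price = 129264.60 + 1531.93 + 197.49 = 130994.02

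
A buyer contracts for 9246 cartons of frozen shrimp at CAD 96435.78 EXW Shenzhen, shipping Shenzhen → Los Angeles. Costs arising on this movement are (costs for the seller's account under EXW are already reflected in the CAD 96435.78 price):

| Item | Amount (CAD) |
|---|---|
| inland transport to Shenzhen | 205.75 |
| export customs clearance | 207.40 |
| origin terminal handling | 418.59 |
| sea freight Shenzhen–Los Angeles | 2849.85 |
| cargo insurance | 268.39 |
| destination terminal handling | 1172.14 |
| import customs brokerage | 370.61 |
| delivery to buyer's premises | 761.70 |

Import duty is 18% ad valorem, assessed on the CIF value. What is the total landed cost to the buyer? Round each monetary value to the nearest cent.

EXW: the seller makes goods available at their premises; the buyer bears all onward costs.
CIF value = EXW price + inland to port + export clearance + origin terminal + freight + insurance = 96435.78 + 205.75 + 207.40 + 418.59 + 2849.85 + 268.39 = 100385.76
Import duty = 100385.76 × 18% = 18069.44
Buyer bears: inland to port 205.75 + export clearance 207.40 + origin terminal 418.59 + freight 2849.85 + insurance 268.39 + destination terminal 1172.14 + brokerage 370.61 + delivery 761.70 + duty 18069.44 = 24323.87
Landed cost = invoice 96435.78 + 24323.87 = 120759.65

Total landed cost: CAD 120759.65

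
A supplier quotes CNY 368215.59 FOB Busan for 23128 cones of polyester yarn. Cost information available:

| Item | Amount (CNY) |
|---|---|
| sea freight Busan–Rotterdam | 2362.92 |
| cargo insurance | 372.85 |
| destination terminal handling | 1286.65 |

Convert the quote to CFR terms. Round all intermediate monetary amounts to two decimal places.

CFR price: CNY 370578.51

Not relevant to the conversion: insurance, destination terminal — on the buyer under both terms; not part of either seller's price.
From FOB to CFR, the seller additionally bears: freight.
CFR price = 368215.59 + 2362.92 = 370578.51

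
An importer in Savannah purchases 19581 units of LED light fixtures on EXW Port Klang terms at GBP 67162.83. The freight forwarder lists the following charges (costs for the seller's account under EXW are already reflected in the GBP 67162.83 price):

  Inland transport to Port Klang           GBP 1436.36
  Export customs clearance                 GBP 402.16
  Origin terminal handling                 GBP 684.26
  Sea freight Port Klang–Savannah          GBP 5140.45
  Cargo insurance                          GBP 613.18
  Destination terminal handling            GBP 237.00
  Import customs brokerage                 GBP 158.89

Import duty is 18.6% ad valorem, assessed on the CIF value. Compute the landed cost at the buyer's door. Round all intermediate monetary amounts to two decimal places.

Total landed cost: GBP 89866.83

EXW: the seller makes goods available at their premises; the buyer bears all onward costs.
CIF value = EXW price + inland to port + export clearance + origin terminal + freight + insurance = 67162.83 + 1436.36 + 402.16 + 684.26 + 5140.45 + 613.18 = 75439.24
Import duty = 75439.24 × 18.6% = 14031.70
Buyer bears: inland to port 1436.36 + export clearance 402.16 + origin terminal 684.26 + freight 5140.45 + insurance 613.18 + destination terminal 237.00 + brokerage 158.89 + duty 14031.70 = 22704.00
Landed cost = invoice 67162.83 + 22704.00 = 89866.83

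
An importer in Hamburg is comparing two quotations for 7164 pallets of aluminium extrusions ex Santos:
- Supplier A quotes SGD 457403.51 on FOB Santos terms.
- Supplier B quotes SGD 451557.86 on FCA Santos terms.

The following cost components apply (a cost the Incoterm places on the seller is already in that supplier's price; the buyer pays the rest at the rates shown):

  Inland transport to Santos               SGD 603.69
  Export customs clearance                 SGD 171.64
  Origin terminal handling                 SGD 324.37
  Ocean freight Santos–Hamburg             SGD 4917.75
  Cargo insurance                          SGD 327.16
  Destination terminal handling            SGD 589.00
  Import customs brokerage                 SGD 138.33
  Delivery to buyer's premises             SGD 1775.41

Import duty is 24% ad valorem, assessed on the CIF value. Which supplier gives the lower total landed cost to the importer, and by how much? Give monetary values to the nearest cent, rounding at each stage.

Supplier A (FOB):
CIF value = FOB price + freight + insurance = 457403.51 + 4917.75 + 327.16 = 462648.42
Import duty = 462648.42 × 24% = 111035.62
Buyer bears (A): 4917.75 + 327.16 + 589.00 + 138.33 + 1775.41 = 7747.65
Landed cost (A) = invoice 457403.51 + 7747.65 + duty 111035.62 = 576186.78
Supplier B (FCA):
CIF value = FCA price + origin terminal + freight + insurance = 451557.86 + 324.37 + 4917.75 + 327.16 = 457127.14
Import duty = 457127.14 × 24% = 109710.51
Buyer bears (B): 324.37 + 4917.75 + 327.16 + 589.00 + 138.33 + 1775.41 = 8072.02
Landed cost (B) = invoice 451557.86 + 8072.02 + duty 109710.51 = 569340.39
Difference = |576186.78 − 569340.39| = 6846.39

Supplier B is cheaper by SGD 6846.39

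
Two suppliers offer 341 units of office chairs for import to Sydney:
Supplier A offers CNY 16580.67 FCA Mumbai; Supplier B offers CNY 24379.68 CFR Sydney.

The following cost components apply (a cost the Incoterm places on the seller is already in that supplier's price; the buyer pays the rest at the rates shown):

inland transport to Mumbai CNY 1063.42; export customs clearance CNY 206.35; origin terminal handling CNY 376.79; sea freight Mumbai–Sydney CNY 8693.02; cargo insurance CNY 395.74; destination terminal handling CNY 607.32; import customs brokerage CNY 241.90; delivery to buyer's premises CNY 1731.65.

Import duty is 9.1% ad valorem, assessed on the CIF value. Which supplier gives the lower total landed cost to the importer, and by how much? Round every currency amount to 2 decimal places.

Supplier B is cheaper by CNY 1386.45

Supplier A (FCA):
CIF value = FCA price + origin terminal + freight + insurance = 16580.67 + 376.79 + 8693.02 + 395.74 = 26046.22
Import duty = 26046.22 × 9.1% = 2370.21
Buyer bears (A): 376.79 + 8693.02 + 395.74 + 607.32 + 241.90 + 1731.65 = 12046.42
Landed cost (A) = invoice 16580.67 + 12046.42 + duty 2370.21 = 30997.30
Supplier B (CFR):
CIF value = CFR price + insurance = 24379.68 + 395.74 = 24775.42
Import duty = 24775.42 × 9.1% = 2254.56
Buyer bears (B): 395.74 + 607.32 + 241.90 + 1731.65 = 2976.61
Landed cost (B) = invoice 24379.68 + 2976.61 + duty 2254.56 = 29610.85
Difference = |30997.30 − 29610.85| = 1386.45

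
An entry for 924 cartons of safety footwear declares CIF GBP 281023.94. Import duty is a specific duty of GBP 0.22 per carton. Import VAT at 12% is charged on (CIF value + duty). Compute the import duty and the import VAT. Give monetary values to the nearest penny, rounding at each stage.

Import duty: GBP 203.28; import VAT: GBP 33747.27

Import duty = 924 × 0.22 = 203.28
VAT base = CIF + duty = 281023.94 + 203.28 = 281227.22
Import VAT = 281227.22 × 12% = 33747.27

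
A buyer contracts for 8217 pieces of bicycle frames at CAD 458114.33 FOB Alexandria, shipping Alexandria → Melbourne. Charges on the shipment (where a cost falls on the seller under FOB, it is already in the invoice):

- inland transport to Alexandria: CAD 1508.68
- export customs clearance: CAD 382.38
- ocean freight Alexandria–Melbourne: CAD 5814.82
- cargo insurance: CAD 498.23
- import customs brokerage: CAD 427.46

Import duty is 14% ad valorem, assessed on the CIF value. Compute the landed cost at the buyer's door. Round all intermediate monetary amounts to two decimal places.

FOB: the seller bears costs until goods are on board at the origin port; the buyer bears freight, insurance and all costs thereafter.
Already in the invoice (seller's account under FOB): inland to port, export clearance — exclude.
CIF value = FOB price + freight + insurance = 458114.33 + 5814.82 + 498.23 = 464427.38
Import duty = 464427.38 × 14% = 65019.83
Buyer bears: freight 5814.82 + insurance 498.23 + brokerage 427.46 + duty 65019.83 = 71760.34
Landed cost = invoice 458114.33 + 71760.34 = 529874.67

Total landed cost: CAD 529874.67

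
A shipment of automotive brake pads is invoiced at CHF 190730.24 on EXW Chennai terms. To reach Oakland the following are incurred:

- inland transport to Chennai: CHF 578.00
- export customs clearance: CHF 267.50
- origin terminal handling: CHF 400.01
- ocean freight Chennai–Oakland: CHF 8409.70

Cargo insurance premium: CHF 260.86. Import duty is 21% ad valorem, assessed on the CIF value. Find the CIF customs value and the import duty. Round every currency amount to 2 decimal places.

CIF = EXW price + pre-shipment costs + freight + insurance
CIF = 190730.24 + 578.00 + 267.50 + 400.01 + 8409.70 + 260.86 = 200646.31
Import duty = 200646.31 × 21% = 42135.73

CIF value: CHF 200646.31; import duty: CHF 42135.73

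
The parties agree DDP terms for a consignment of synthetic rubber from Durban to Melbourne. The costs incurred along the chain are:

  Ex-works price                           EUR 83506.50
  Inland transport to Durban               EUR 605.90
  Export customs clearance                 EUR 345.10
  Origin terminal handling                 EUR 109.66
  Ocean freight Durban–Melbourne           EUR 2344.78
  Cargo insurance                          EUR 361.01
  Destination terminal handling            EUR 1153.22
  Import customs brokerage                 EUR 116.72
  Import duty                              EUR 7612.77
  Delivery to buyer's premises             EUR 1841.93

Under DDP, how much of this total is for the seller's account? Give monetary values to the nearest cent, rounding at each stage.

Seller's account: EUR 97997.59

DDP: the seller bears all costs including import duty.
Seller's account: goods 83506.50 + inland to port 605.90 + export clearance 345.10 + origin terminal 109.66 + freight 2344.78 + insurance 361.01 + destination terminal 1153.22 + brokerage 116.72 + duty 7612.77 + delivery 1841.93 = 97997.59
Buyer's account: 0.00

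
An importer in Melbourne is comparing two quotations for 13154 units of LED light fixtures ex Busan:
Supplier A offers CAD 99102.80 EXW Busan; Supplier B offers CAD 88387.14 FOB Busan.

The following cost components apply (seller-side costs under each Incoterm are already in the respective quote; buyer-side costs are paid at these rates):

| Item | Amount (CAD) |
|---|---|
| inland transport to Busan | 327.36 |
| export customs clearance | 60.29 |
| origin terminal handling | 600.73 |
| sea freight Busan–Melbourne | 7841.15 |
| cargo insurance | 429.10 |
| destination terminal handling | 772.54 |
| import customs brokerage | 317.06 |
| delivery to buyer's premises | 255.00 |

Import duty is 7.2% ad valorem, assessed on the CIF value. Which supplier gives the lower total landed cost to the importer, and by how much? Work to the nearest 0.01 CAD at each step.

Supplier A (EXW):
CIF value = EXW price + inland to port + export clearance + origin terminal + freight + insurance = 99102.80 + 327.36 + 60.29 + 600.73 + 7841.15 + 429.10 = 108361.43
Import duty = 108361.43 × 7.2% = 7802.02
Buyer bears (A): 327.36 + 60.29 + 600.73 + 7841.15 + 429.10 + 772.54 + 317.06 + 255.00 = 10603.23
Landed cost (A) = invoice 99102.80 + 10603.23 + duty 7802.02 = 117508.05
Supplier B (FOB):
CIF value = FOB price + freight + insurance = 88387.14 + 7841.15 + 429.10 = 96657.39
Import duty = 96657.39 × 7.2% = 6959.33
Buyer bears (B): 7841.15 + 429.10 + 772.54 + 317.06 + 255.00 = 9614.85
Landed cost (B) = invoice 88387.14 + 9614.85 + duty 6959.33 = 104961.32
Difference = |117508.05 − 104961.32| = 12546.73

Supplier B is cheaper by CAD 12546.73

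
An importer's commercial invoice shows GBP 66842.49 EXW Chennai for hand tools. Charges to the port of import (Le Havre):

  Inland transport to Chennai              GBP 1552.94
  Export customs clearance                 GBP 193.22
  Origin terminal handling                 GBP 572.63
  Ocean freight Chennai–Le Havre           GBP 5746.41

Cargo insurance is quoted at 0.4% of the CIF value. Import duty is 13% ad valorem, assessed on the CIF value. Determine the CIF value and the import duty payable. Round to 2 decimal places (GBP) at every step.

CIF value: GBP 75208.52; import duty: GBP 9777.11

Let C be the CIF value. C = EXW price + pre-shipment costs + freight + 0.4% × C
C − 0.4% × C = 66842.49 + 1552.94 + 193.22 + 572.63 + 5746.41
0.996 × C = 74907.69
C = 74907.69 / 0.996 = 75208.52
Insurance premium = 0.4% × 75208.52 = 300.83
Import duty = 75208.52 × 13% = 9777.11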